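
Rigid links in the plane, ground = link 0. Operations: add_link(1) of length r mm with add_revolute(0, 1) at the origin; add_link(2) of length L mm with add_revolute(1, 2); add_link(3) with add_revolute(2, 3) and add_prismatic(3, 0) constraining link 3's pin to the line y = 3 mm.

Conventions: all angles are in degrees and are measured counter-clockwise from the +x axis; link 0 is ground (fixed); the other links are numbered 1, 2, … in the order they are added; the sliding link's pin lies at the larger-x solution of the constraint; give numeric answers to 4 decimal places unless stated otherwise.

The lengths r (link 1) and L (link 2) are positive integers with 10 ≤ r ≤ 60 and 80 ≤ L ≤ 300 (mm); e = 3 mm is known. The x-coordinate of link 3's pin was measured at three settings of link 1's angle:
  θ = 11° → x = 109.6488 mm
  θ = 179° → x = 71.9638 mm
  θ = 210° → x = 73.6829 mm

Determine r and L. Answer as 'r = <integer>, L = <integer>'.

constraint per measurement: (x − r cos θ)² + (r sin θ − e)² = L²
subtracting the θ₁ and θ₂ equations cancels the r² and L² terms:
r = (x₁² − x₂²) / (2[(x₁cos θ₁ + e sin θ₁) − (x₂cos θ₂ + e sin θ₂)]) = 19.0000 → r = 19
L² = (x₁ − r cos θ₁)² + (r sin θ₁ − e)² = 8281.0059 → L = 91.0000 → L = 91
check at θ₃=210°: x = 73.6829 (printed 73.6829) ✓

r = 19, L = 91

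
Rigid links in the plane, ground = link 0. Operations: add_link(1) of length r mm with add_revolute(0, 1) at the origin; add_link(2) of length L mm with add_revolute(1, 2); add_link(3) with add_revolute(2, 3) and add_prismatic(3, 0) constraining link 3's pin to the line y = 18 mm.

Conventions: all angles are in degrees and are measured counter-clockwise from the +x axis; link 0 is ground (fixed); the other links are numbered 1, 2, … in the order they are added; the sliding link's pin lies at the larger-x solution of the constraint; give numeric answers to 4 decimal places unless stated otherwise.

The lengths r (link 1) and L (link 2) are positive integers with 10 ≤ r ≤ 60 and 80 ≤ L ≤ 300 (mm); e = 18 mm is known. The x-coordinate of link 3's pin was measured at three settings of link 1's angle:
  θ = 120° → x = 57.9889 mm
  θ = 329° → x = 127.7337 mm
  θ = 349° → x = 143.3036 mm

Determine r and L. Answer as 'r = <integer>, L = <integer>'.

constraint per measurement: (x − r cos θ)² + (r sin θ − e)² = L²
subtracting the θ₁ and θ₂ equations cancels the r² and L² terms:
r = (x₁² − x₂²) / (2[(x₁cos θ₁ + e sin θ₁) − (x₂cos θ₂ + e sin θ₂)]) = 57.0000 → r = 57
L² = (x₁ − r cos θ₁)² + (r sin θ₁ − e)² = 8463.9957 → L = 92.0000 → L = 92
check at θ₃=349°: x = 143.3036 (printed 143.3036) ✓

r = 57, L = 92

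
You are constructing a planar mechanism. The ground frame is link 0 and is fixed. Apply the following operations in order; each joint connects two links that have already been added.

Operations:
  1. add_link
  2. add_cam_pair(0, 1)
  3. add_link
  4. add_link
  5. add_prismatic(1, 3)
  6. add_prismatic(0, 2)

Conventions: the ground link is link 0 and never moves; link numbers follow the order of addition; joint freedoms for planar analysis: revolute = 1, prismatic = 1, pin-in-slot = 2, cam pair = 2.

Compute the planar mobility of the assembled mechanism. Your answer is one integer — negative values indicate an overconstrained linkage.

ground; <1,0,0>
#1 <2,0,0>
C:0↔1 J2 <2,0,1>
#2 <3,0,1>
#3 <4,0,1>
P:1↔3 J1 <4,1,1>
P:0↔2 J1 <4,2,1>
3×3 − 2×2 − 1×1 = 4

M = 4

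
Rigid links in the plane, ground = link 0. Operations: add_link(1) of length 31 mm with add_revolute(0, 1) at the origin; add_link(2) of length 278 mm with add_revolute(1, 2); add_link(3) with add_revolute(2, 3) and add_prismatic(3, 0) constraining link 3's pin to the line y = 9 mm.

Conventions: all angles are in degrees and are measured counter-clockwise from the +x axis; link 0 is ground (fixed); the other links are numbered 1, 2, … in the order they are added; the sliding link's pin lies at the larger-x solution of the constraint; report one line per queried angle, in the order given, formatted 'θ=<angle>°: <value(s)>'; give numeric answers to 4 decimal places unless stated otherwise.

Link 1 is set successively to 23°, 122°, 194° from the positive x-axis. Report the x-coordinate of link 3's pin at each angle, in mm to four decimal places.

geometry: r = 31 mm, L = 278 mm, e = 9 mm
θ=23°: crank pin P = (r cos θ, r sin θ) = (28.535650, 12.112665)
θ=23°: h = r sin θ − e = 12.112665 − 9 = 3.112665
θ=23°: x = r cos θ + √(L² − h²) = 28.535650 + 277.982574 = 306.518224
θ=122°: crank pin P = (r cos θ, r sin θ) = (-16.427497, 26.289491)
θ=122°: h = r sin θ − e = 26.289491 − 9 = 17.289491
θ=122°: x = r cos θ + √(L² − h²) = -16.427497 + 277.461842 = 261.034344
θ=194°: crank pin P = (r cos θ, r sin θ) = (-30.079168, -7.499579)
θ=194°: h = r sin θ − e = -7.499579 − 9 = -16.499579
θ=194°: x = r cos θ + √(L² − h²) = -30.079168 + 277.509935 = 247.430767

θ=23°: 306.5182
θ=122°: 261.0343
θ=194°: 247.4308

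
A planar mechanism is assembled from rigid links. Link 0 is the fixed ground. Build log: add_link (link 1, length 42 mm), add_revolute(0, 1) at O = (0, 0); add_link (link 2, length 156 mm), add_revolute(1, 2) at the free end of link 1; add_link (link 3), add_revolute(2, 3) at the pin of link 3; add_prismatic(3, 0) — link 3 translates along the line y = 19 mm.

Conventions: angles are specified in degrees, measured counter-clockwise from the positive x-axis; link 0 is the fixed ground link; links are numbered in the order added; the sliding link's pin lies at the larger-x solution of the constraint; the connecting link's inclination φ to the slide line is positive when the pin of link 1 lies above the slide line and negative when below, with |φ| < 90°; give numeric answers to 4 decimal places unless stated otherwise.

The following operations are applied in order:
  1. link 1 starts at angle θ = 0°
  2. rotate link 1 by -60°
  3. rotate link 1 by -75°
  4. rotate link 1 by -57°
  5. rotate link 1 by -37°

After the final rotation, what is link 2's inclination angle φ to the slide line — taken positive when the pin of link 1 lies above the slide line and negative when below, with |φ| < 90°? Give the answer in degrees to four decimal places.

geometry: r = 42 mm, L = 156 mm, e = 19 mm; θ starts at 0°
rotate link 1 by -60°: θ ← 0° -60° = -60°
rotate link 1 by -75°: θ ← -60° -75° = -135°
rotate link 1 by -57°: θ ← -135° -57° = -192°
rotate link 1 by -37°: θ ← -192° -37° = -229°
h = r sin θ − e = 31.697802 − 19 = 12.697802
sin φ = h / L = 12.697802 / 156 = 0.08139617
φ = arcsin(0.08139617) = 4.668822°

4.6688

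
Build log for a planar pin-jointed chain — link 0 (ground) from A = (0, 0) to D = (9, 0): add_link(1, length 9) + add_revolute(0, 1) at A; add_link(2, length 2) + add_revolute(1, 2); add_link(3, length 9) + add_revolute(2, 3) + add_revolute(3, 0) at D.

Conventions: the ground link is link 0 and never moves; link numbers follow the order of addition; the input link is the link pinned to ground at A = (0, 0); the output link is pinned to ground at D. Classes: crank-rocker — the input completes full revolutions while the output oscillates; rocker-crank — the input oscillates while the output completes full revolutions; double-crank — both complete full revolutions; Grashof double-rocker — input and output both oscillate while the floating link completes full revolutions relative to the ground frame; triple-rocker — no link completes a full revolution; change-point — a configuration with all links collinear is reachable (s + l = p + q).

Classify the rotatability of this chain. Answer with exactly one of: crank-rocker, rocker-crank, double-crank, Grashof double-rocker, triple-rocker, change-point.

lengths: ground=9, input=9, coupler=2, output=9
sorted: s=2 (shortest), l=9 (longest), p+q=18
s + l = 11 vs p + q = 18
s + l < p + q (Grashof) with shortest = coupler link → Grashof double-rocker

Grashof double-rocker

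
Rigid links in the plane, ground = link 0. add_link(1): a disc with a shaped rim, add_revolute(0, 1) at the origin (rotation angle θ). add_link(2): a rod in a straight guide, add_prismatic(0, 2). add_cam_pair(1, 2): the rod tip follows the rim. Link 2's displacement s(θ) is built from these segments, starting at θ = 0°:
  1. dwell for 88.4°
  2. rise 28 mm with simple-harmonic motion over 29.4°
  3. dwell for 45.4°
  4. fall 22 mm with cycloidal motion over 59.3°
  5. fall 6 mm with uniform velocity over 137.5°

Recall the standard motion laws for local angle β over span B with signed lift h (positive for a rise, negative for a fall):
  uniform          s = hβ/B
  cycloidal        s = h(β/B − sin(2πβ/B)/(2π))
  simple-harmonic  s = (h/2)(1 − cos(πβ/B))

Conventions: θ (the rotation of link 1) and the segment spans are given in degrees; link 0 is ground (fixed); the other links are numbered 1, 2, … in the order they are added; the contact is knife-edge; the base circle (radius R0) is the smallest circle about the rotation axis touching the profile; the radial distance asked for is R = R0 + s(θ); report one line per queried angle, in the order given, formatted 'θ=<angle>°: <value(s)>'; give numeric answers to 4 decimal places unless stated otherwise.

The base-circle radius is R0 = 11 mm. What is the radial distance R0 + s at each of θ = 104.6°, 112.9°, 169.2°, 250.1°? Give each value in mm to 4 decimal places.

segment 1 (0° to 88.4°, dwell): s unchanged at 0.0000
θ = 104.6° falls in segment 2 (88.4° to 117.8°, simple-harmonic, h = 28): β = 104.6 − 88.4 = 16.2°, B = 29.4°; Δs = 28/2·(1 − cos(π·0.5510)) = 16.2344; s = 0.0000 + 16.2344 = 16.2344
θ = 112.9° falls in segment 2 (88.4° to 117.8°, simple-harmonic, h = 28): β = 112.9 − 88.4 = 24.5°, B = 29.4°; Δs = 28/2·(1 − cos(π·0.8333)) = 26.1244; s = 0.0000 + 26.1244 = 26.1244
segment 2 (88.4° to 117.8°, simple-harmonic, h = 28) is passed completely: s = 0.0000 + (28) = 28.0000
segment 3 (117.8° to 163.2°, dwell): s unchanged at 28.0000
θ = 169.2° falls in segment 4 (163.2° to 222.5°, cycloidal, h = -22): β = 169.2 − 163.2 = 6°, B = 59.3°; Δs = -22·(0.1012 − sin(2π·0.1012)/(2π)) = -0.1469; s = 28.0000 − 0.1469 = 27.8531
segment 4 (163.2° to 222.5°, cycloidal, h = -22) is passed completely: s = 28.0000 + (-22) = 6.0000
θ = 250.1° falls in segment 5 (222.5° to 360°, uniform, h = -6): β = 250.1 − 222.5 = 27.6°, B = 137.5°; Δs = -6·27.6/137.5 = -1.2044; s = 6.0000 − 1.2044 = 4.7956
θ=104.6°: R = R0 + s = 11 + 16.2344 = 27.2344
θ=112.9°: R = R0 + s = 11 + 26.1244 = 37.1244
θ=169.2°: R = R0 + s = 11 + 27.8531 = 38.8531
θ=250.1°: R = R0 + s = 11 + 4.7956 = 15.7956

θ=104.6°: 27.2344
θ=112.9°: 37.1244
θ=169.2°: 38.8531
θ=250.1°: 15.7956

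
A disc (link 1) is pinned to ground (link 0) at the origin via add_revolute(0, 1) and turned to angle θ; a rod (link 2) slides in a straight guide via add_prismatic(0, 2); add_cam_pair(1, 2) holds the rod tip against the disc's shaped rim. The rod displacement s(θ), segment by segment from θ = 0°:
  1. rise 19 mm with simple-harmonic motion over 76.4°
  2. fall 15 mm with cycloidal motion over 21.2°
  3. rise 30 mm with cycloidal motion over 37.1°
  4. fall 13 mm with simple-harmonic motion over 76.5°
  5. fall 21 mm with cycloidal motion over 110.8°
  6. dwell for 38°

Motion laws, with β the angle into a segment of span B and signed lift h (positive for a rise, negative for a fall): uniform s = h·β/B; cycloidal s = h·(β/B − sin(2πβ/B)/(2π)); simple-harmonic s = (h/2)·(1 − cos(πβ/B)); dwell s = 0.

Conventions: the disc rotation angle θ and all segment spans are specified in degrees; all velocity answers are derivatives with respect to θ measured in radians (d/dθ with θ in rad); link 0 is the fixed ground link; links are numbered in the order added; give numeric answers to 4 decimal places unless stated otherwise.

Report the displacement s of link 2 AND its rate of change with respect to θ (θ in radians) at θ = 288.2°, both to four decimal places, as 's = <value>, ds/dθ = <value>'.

segment 1 (0° to 76.4°, simple-harmonic, h = 19) is passed completely: s = 0.0000 + (19) = 19.0000
segment 2 (76.4° to 97.6°, cycloidal, h = -15) is passed completely: s = 19.0000 + (-15) = 4.0000
segment 3 (97.6° to 134.7°, cycloidal, h = 30) is passed completely: s = 4.0000 + (30) = 34.0000
segment 4 (134.7° to 211.2°, simple-harmonic, h = -13) is passed completely: s = 34.0000 + (-13) = 21.0000
θ = 288.2° falls in segment 5 (211.2° to 322°, cycloidal, h = -21): β = 288.2 − 211.2 = 77°, B = 110.8°; Δs = -21·(0.6949 − sin(2π·0.6949)/(2π)) = -17.7381; s = 21.0000 − 17.7381 = 3.2619
velocity in seg [211.2°–322°] (cycloidal), θ in radians: β = 77° = 1.3439 rad, B = 110.8° = 1.9338 rad; ds/dθ = (h/B)(1 − cos(2πβ/B)) = ((-21)/1.9338)(1 − cos(2π·0.6949)) = -14.541244 mm/rad

s = 3.2619, ds/dθ = -14.5412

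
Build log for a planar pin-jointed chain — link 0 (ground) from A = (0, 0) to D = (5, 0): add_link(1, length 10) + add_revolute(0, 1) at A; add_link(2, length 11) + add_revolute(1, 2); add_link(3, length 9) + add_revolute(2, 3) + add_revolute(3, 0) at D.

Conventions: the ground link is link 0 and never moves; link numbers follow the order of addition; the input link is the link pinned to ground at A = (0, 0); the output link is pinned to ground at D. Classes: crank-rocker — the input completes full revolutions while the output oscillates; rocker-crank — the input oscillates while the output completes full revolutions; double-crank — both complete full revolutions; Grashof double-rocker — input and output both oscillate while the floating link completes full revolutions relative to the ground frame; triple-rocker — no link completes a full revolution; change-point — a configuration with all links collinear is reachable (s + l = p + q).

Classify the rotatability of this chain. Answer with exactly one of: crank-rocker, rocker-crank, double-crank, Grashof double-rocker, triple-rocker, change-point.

lengths: ground=5, input=10, coupler=11, output=9
sorted: s=5 (shortest), l=11 (longest), p+q=19
s + l = 16 vs p + q = 19
s + l < p + q (Grashof) with shortest = ground link → double-crank

double-crank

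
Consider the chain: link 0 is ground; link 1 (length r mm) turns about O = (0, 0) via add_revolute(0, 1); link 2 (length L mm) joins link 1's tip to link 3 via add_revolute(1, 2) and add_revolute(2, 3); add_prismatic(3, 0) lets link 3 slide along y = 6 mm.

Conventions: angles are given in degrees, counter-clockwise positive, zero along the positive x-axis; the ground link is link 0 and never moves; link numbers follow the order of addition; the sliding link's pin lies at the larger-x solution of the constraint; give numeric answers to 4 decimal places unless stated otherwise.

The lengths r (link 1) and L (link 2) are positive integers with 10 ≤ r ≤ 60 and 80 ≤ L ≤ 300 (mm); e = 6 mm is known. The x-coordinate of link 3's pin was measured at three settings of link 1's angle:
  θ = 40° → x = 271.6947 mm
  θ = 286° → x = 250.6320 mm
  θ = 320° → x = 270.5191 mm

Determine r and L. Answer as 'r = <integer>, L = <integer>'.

constraint per measurement: (x − r cos θ)² + (r sin θ − e)² = L²
subtracting the θ₁ and θ₂ equations cancels the r² and L² terms:
r = (x₁² − x₂²) / (2[(x₁cos θ₁ + e sin θ₁) − (x₂cos θ₂ + e sin θ₂)]) = 36.9999 → r = 37
L² = (x₁ − r cos θ₁)² + (r sin θ₁ − e)² = 59535.9764 → L = 244.0000 → L = 244
check at θ₃=320°: x = 270.5191 (printed 270.5191) ✓

r = 37, L = 244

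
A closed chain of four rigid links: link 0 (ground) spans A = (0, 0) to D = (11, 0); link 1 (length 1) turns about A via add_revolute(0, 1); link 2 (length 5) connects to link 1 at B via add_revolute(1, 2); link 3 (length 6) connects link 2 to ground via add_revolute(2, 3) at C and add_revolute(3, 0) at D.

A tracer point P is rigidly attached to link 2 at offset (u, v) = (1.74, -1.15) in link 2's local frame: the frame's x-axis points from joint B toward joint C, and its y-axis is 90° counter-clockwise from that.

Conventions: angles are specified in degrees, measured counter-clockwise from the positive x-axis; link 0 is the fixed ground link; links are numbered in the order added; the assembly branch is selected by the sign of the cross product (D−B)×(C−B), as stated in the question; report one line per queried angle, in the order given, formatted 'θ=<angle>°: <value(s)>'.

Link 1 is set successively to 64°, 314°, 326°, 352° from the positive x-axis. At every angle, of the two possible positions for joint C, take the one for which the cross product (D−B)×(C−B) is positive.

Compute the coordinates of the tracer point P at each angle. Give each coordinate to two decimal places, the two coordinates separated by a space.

A=(0,0), D=(11.00,0)
θ=64°: B = A + 1.00·(cos64°, sin64°) = (0.4384, 0.8988)
θ=64°: |BD| = 10.5998
θ=64°: circle(B,5.00) ∩ circle(D,6.00): a=4.7810, h=1.4635
θ=64°:   candidates: C₊=(5.3263,1.9516) cross=15.513; C₋=(5.0781,-0.9648) cross=-15.513
θ=64°:   branch + wants cross > 0 → take C=(5.3263,1.9516) (cross=15.513)
θ=64°: ex = (C−B)/|BC| = (0.9776,0.2106); ey = (-0.2106,0.9776)
θ=64°: P = B + 1.74·ex + -1.15·ey = (2.3815,0.1410)
θ=314°: B = A + 1.00·(cos314°, sin314°) = (0.6947, -0.7193)
θ=314°: |BD| = 10.3304
θ=314°: circle(B,5.00) ∩ circle(D,6.00): a=4.6328, h=1.8807
θ=314°:   candidates: C₊=(5.1853,1.4794) cross=19.429; C₋=(5.4472,-2.2729) cross=-19.429
θ=314°:   branch + wants cross > 0 → take C=(5.1853,1.4794) (cross=19.429)
θ=314°: ex = (C−B)/|BC| = (0.8981,0.4398); ey = (-0.4398,0.8981)
θ=314°: P = B + 1.74·ex + -1.15·ey = (2.7631,-0.9870)
θ=326°: B = A + 1.00·(cos326°, sin326°) = (0.8290, -0.5592)
θ=326°: |BD| = 10.1863
θ=326°: circle(B,5.00) ∩ circle(D,6.00): a=4.5532, h=2.0660
θ=326°:   candidates: C₊=(5.2620,1.7536) cross=21.044; C₋=(5.4888,-2.3721) cross=-21.044
θ=326°:   branch + wants cross > 0 → take C=(5.2620,1.7536) (cross=21.044)
θ=326°: ex = (C−B)/|BC| = (0.8866,0.4626); ey = (-0.4626,0.8866)
θ=326°: P = B + 1.74·ex + -1.15·ey = (2.9036,-0.7739)
θ=352°: B = A + 1.00·(cos352°, sin352°) = (0.9903, -0.1392)
θ=352°: |BD| = 10.0107
θ=352°: circle(B,5.00) ∩ circle(D,6.00): a=4.4559, h=2.2682
θ=352°:   candidates: C₊=(5.4142,2.1907) cross=22.706; C₋=(5.4773,-2.3452) cross=-22.706
θ=352°:   branch + wants cross > 0 → take C=(5.4142,2.1907) (cross=22.706)
θ=352°: ex = (C−B)/|BC| = (0.8848,0.4660); ey = (-0.4660,0.8848)
θ=352°: P = B + 1.74·ex + -1.15·ey = (3.0657,-0.3459)

θ=64°: 2.38 0.14
θ=314°: 2.76 -0.99
θ=326°: 2.90 -0.77
θ=352°: 3.07 -0.35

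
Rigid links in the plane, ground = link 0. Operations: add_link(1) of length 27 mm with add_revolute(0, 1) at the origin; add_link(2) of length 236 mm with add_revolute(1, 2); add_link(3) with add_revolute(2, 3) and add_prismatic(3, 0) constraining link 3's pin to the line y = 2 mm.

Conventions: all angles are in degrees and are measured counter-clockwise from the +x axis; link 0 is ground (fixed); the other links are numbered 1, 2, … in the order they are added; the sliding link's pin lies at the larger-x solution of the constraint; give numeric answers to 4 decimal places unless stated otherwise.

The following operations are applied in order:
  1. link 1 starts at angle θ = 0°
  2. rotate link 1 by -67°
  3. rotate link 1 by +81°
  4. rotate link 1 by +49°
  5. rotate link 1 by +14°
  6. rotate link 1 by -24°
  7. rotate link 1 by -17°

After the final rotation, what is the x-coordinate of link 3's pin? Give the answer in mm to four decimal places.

geometry: r = 27 mm, L = 236 mm, e = 2 mm; θ starts at 0°
rotate link 1 by -67°: θ ← 0° -67° = -67°
rotate link 1 by +81°: θ ← -67° +81° = 14°
rotate link 1 by +49°: θ ← 14° +49° = 63°
rotate link 1 by +14°: θ ← 63° +14° = 77°
rotate link 1 by -24°: θ ← 77° -24° = 53°
rotate link 1 by -17°: θ ← 53° -17° = 36°
crank pin P = (r cos θ, r sin θ) = (21.843459, 15.870202)
h = r sin θ − e = 15.870202 − 2 = 13.870202
x = r cos θ + √(L² − h²) = 21.843459 + 235.592057 = 257.435516

257.4355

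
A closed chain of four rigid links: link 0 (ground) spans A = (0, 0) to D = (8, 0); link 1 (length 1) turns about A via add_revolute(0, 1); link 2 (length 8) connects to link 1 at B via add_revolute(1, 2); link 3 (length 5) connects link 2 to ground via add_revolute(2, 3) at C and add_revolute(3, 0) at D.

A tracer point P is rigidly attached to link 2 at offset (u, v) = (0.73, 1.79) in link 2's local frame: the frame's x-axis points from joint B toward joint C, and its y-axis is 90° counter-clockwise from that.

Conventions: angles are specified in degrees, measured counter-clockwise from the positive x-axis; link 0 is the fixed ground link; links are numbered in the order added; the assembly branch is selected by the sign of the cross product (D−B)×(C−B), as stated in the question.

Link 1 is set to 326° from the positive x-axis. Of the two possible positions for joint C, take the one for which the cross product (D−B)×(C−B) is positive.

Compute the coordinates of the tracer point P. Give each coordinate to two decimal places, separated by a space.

A=(0,0), D=(8.00,0)
B = A + 1.00·(cos326°, sin326°) = (0.8290, -0.5592)
|BD| = 7.1927
circle(B,8.00) ∩ circle(D,5.00): a=6.3074, h=4.9210
  candidates: C₊=(6.7348,4.8373) cross=35.395; C₋=(7.5000,-4.9749) cross=-35.395
  branch + wants cross > 0 → take C=(6.7348,4.8373) (cross=35.395)
ex = (C−B)/|BC| = (0.7382,0.6746); ey = (-0.6746,0.7382)
P = B + 0.73·ex + 1.79·ey = (0.1605,1.2547)

0.16 1.25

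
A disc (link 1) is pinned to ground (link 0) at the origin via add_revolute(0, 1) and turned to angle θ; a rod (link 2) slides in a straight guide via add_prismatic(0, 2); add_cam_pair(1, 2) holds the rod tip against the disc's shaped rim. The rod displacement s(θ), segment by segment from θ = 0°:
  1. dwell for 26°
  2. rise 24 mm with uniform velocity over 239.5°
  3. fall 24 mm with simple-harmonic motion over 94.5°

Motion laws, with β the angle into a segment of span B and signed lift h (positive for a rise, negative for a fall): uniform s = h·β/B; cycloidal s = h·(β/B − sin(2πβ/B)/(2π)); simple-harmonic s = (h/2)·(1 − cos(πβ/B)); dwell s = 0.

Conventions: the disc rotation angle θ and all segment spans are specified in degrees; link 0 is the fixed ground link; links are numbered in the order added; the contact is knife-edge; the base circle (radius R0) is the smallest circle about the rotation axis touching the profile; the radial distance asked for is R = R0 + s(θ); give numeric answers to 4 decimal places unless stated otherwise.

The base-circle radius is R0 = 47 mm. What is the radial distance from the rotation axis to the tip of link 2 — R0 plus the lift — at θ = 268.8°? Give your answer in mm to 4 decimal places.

segment 1 (0° to 26°, dwell): s unchanged at 0.0000
segment 2 (26° to 265.5°, uniform, h = 24) is passed completely: s = 0.0000 + (24) = 24.0000
θ = 268.8° falls in segment 3 (265.5° to 360°, simple-harmonic, h = -24): β = 268.8 − 265.5 = 3.3°, B = 94.5°; Δs = -24/2·(1 − cos(π·0.0349)) = -0.0721; s = 24.0000 − 0.0721 = 23.9279
R = R0 + s = 47 + 23.9279 = 70.9279

70.9279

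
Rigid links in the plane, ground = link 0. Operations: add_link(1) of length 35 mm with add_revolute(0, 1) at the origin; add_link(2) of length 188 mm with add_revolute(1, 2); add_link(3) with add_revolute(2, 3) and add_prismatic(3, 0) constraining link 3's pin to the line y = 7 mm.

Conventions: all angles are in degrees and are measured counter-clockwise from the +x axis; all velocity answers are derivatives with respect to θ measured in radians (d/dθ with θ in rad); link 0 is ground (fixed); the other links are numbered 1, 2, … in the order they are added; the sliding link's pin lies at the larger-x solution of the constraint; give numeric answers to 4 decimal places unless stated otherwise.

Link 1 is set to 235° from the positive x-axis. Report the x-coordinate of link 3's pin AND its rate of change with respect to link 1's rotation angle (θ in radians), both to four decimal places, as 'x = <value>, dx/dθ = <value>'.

geometry: r = 35 mm, L = 188 mm, e = 7 mm
crank pin P = (r cos θ, r sin θ) = (-20.075175, -28.670322)
h = r sin θ − e = -28.670322 − 7 = -35.670322
x = r cos θ + √(L² − h²) = -20.075175 + 184.585016 = 164.509841
dx/dθ = −r sin θ − h·r cos θ/√(L² − h²) (θ in radians; h = -35.670322) = 24.790874

x = 164.5098, dx/dθ = 24.7909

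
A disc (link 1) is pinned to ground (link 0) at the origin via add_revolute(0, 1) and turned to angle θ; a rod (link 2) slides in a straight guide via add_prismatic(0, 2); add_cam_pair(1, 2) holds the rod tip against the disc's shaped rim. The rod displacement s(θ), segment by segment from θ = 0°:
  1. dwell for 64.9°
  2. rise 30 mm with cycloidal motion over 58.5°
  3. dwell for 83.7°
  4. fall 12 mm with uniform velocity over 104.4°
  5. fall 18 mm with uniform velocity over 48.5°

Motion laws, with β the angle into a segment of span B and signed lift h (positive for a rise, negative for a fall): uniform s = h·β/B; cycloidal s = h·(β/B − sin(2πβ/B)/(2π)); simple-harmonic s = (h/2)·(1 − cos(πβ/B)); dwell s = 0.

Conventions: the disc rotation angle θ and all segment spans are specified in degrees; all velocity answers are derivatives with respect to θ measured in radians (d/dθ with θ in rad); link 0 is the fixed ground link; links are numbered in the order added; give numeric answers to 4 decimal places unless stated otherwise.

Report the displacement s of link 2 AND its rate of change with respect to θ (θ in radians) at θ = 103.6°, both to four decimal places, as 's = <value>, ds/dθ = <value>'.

segment 1 (0° to 64.9°, dwell): s unchanged at 0.0000
θ = 103.6° falls in segment 2 (64.9° to 123.4°, cycloidal, h = 30): β = 103.6 − 64.9 = 38.7°, B = 58.5°; Δs = 30·(0.6615 − sin(2π·0.6615)/(2π)) = 23.9021; s = 0.0000 + 23.9021 = 23.9021
velocity in seg [64.9°–123.4°] (cycloidal), θ in radians: β = 38.7° = 0.6754 rad, B = 58.5° = 1.0210 rad; ds/dθ = (h/B)(1 − cos(2πβ/B)) = (30/1.0210)(1 − cos(2π·0.6615)) = 44.885815 mm/rad

s = 23.9021, ds/dθ = 44.8858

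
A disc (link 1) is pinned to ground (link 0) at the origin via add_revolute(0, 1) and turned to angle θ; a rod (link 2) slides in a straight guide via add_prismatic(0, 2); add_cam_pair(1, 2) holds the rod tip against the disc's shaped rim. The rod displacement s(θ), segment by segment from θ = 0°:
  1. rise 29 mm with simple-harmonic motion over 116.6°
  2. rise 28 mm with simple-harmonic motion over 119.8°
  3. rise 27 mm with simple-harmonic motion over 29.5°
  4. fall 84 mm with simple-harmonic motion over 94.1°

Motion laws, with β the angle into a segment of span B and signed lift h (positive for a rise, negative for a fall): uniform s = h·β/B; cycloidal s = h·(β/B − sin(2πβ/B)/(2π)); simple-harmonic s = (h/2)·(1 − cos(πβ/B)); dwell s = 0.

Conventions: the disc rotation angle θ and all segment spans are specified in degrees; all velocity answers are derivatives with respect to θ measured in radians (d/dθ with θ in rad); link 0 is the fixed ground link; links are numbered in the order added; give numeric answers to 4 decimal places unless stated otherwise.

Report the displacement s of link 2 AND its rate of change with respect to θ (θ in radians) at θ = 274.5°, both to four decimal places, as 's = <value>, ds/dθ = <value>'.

segment 1 (0° to 116.6°, simple-harmonic, h = 29) is passed completely: s = 0.0000 + (29) = 29.0000
segment 2 (116.6° to 236.4°, simple-harmonic, h = 28) is passed completely: s = 29.0000 + (28) = 57.0000
segment 3 (236.4° to 265.9°, simple-harmonic, h = 27) is passed completely: s = 57.0000 + (27) = 84.0000
θ = 274.5° falls in segment 4 (265.9° to 360°, simple-harmonic, h = -84): β = 274.5 − 265.9 = 8.6°, B = 94.1°; Δs = -84/2·(1 − cos(π·0.0914)) = -1.7193; s = 84.0000 − 1.7193 = 82.2807
velocity in seg [265.9°–360°] (simple-harmonic), θ in radians: β = 8.6° = 0.1501 rad, B = 94.1° = 1.6424 rad; ds/dθ = (πh/(2B)) sin(πβ/B) = (π·(-84)/(2·1.6424)) sin(π·0.0914) = -22.751365 mm/rad

s = 82.2807, ds/dθ = -22.7514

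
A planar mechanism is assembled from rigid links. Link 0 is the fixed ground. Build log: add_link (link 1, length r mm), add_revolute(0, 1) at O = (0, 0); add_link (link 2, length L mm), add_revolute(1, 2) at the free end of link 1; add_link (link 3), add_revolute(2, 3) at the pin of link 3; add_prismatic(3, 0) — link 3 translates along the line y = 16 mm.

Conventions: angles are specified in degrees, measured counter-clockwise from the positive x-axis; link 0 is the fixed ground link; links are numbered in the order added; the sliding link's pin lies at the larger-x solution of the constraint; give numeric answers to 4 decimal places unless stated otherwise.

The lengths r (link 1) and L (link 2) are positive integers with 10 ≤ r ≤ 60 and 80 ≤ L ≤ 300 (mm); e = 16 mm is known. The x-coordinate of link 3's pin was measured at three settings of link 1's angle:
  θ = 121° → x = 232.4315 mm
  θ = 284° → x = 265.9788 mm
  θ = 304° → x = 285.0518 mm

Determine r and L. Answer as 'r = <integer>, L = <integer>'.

constraint per measurement: (x − r cos θ)² + (r sin θ − e)² = L²
subtracting the θ₁ and θ₂ equations cancels the r² and L² terms:
r = (x₁² − x₂²) / (2[(x₁cos θ₁ + e sin θ₁) − (x₂cos θ₂ + e sin θ₂)]) = 54.0000 → r = 54
L² = (x₁ − r cos θ₁)² + (r sin θ₁ − e)² = 68644.0129 → L = 262.0000 → L = 262
check at θ₃=304°: x = 285.0518 (printed 285.0518) ✓

r = 54, L = 262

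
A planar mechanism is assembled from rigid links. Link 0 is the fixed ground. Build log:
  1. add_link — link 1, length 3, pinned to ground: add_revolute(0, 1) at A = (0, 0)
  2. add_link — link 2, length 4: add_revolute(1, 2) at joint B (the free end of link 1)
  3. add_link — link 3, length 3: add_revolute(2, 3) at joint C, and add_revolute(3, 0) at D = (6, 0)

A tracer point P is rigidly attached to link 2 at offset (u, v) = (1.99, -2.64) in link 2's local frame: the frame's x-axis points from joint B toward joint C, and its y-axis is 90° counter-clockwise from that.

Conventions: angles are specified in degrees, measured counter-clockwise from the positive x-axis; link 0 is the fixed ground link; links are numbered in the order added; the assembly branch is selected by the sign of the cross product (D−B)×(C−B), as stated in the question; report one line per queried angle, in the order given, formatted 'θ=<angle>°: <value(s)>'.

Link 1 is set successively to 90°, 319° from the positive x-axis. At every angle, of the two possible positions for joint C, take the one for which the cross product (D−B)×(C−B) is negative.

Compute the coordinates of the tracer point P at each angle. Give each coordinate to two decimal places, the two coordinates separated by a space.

A=(0,0), D=(6.00,0)
θ=90°: B = A + 3.00·(cos90°, sin90°) = (0.0000, 3.0000)
θ=90°: |BD| = 6.7082
θ=90°: circle(B,4.00) ∩ circle(D,3.00): a=3.8759, h=0.9888
θ=90°:   candidates: C₊=(3.9089,2.1511) cross=6.633; C₋=(3.0245,0.3822) cross=-6.633
θ=90°:   branch - wants cross < 0 → take C=(3.0245,0.3822) (cross=-6.633)
θ=90°: ex = (C−B)/|BC| = (0.7561,-0.6544); ey = (0.6544,0.7561)
θ=90°: P = B + 1.99·ex + -2.64·ey = (-0.2231,-0.2985)
θ=319°: B = A + 3.00·(cos319°, sin319°) = (2.2641, -1.9682)
θ=319°: |BD| = 4.2226
θ=319°: circle(B,4.00) ∩ circle(D,3.00): a=2.9402, h=2.7121
θ=319°:   candidates: C₊=(3.6013,1.8017) cross=11.452; C₋=(6.1295,-2.9972) cross=-11.452
θ=319°:   branch - wants cross < 0 → take C=(6.1295,-2.9972) (cross=-11.452)
θ=319°: ex = (C−B)/|BC| = (0.9663,-0.2573); ey = (0.2573,0.9663)
θ=319°: P = B + 1.99·ex + -2.64·ey = (3.5080,-5.0313)

θ=90°: -0.22 -0.30
θ=319°: 3.51 -5.03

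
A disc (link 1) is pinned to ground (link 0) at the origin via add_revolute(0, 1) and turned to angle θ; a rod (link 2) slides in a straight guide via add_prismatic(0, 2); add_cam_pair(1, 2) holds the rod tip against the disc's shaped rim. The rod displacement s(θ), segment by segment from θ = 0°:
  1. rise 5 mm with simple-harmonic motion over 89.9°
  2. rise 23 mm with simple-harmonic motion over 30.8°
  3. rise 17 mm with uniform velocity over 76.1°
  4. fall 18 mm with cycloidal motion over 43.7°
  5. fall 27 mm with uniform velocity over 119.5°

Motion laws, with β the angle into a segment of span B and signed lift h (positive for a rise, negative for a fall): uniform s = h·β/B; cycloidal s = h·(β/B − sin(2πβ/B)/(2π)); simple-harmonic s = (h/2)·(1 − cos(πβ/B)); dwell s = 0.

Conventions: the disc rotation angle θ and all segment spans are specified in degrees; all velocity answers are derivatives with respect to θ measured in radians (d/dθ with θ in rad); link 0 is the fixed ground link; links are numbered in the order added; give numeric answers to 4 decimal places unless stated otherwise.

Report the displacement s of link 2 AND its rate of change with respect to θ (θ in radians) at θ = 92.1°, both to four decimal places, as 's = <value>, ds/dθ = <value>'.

segment 1 (0° to 89.9°, simple-harmonic, h = 5) is passed completely: s = 0.0000 + (5) = 5.0000
θ = 92.1° falls in segment 2 (89.9° to 120.7°, simple-harmonic, h = 23): β = 92.1 − 89.9 = 2.2°, B = 30.8°; Δs = 23/2·(1 − cos(π·0.0714)) = 0.2883; s = 5.0000 + 0.2883 = 5.2883
velocity in seg [89.9°–120.7°] (simple-harmonic), θ in radians: β = 2.2° = 0.0384 rad, B = 30.8° = 0.5376 rad; ds/dθ = (πh/(2B)) sin(πβ/B) = (π·23/(2·0.5376)) sin(π·0.0714) = 14.955141 mm/rad

s = 5.2883, ds/dθ = 14.9551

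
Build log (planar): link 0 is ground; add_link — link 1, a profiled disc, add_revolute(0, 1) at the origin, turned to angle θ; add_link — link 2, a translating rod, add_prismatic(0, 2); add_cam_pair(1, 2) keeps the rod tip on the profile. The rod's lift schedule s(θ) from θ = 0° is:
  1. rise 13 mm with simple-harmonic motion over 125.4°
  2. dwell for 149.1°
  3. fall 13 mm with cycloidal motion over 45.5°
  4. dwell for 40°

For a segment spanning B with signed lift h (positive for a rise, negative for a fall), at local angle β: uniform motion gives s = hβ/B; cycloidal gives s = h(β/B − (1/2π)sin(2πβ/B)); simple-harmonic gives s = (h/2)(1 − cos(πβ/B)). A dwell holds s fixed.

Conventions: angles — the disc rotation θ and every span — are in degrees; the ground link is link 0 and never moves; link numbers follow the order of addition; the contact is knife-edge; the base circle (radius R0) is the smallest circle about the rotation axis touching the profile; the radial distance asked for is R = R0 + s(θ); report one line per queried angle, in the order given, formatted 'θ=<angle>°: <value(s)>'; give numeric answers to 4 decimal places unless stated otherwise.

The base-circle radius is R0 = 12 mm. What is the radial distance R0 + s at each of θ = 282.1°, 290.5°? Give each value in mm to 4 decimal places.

seg 1 [0°–125.4°] simple-harmonic, h=13: full span → s += 13 → s = 13.0000
seg 2 [125.4°–274.5°] dwell: s stays 13.0000
seg 3 [274.5°–320°] cycloidal, h=-13: θ=282.1° here. β=7.6, B=45.5. -13·(0.1670 − sin(2π·0.1670)/(2π)) = -0.3772 → s = 12.6228
seg 3 [274.5°–320°] cycloidal, h=-13: θ=290.5° here. β=16, B=45.5. -13·(0.3516 − sin(2π·0.3516)/(2π)) = -2.9102 → s = 10.0898
θ=282.1°: R = R0 + s = 12 + 12.6228 = 24.6228
θ=290.5°: R = R0 + s = 12 + 10.0898 = 22.0898

θ=282.1°: 24.6228
θ=290.5°: 22.0898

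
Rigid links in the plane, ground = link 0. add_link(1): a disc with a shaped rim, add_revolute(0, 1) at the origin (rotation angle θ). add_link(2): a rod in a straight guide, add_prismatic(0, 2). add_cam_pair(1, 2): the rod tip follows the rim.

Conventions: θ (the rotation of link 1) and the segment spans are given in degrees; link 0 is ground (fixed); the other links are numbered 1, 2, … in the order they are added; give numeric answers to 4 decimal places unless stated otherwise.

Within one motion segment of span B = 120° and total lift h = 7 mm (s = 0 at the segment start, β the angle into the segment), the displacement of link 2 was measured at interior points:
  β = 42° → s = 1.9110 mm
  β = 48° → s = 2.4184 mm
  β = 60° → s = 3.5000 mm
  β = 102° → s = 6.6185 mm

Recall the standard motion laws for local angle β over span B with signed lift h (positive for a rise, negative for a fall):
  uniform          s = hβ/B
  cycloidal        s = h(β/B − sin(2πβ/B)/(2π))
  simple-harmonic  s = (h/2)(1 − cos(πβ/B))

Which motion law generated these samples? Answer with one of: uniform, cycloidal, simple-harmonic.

candidates at β/B = r: uniform s = h·r (linear in β); cycloidal s = h·(r − sin(2πr)/(2π)); simple-harmonic s = (h/2)(1 − cos(πr))
β=42°: printed 1.9110 | uniform 2.4500, cycloidal 1.5487, simple-harmonic 1.9110
β=48°: printed 2.4184 | uniform 2.8000, cycloidal 2.1452, simple-harmonic 2.4184
β=60°: printed 3.5000 | uniform 3.5000, cycloidal 3.5000, simple-harmonic 3.5000
β=102°: printed 6.6185 | uniform 5.9500, cycloidal 6.8513, simple-harmonic 6.6185
only one law matches every sample → simple-harmonic

simple-harmonic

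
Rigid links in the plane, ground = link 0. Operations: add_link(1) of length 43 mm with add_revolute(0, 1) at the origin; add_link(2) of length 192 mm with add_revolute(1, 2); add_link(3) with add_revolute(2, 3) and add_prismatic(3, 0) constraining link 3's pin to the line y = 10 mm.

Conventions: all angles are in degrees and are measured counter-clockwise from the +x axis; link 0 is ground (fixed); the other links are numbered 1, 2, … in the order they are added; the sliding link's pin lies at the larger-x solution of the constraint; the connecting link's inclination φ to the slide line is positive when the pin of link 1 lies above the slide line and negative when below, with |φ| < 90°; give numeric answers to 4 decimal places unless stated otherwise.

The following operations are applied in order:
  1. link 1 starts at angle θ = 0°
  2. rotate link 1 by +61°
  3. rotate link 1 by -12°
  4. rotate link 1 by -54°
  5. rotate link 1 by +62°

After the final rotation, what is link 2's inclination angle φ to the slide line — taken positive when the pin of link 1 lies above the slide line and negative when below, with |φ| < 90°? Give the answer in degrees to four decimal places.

geometry: r = 43 mm, L = 192 mm, e = 10 mm; θ starts at 0°
rotate link 1 by +61°: θ ← 0° +61° = 61°
rotate link 1 by -12°: θ ← 61° -12° = 49°
rotate link 1 by -54°: θ ← 49° -54° = -5°
rotate link 1 by +62°: θ ← -5° +62° = 57°
h = r sin θ − e = 36.062834 − 10 = 26.062834
sin φ = h / L = 26.062834 / 192 = 0.13574393
φ = arcsin(0.13574393) = 7.801640°

7.8016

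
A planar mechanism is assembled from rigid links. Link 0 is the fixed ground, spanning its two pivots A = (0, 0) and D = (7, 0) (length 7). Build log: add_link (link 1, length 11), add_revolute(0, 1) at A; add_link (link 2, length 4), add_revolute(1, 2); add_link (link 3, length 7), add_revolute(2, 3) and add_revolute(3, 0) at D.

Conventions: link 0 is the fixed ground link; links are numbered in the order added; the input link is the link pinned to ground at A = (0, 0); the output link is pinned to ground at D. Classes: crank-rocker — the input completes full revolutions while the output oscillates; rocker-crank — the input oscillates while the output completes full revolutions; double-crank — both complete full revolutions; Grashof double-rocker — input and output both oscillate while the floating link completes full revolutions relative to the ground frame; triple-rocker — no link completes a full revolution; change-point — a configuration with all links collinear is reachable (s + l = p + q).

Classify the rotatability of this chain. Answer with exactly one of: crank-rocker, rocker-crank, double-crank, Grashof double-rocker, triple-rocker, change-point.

lengths: ground=7, input=11, coupler=4, output=7
sorted: s=4 (shortest), l=11 (longest), p+q=14
s + l = 15 vs p + q = 14
s + l > p + q → non-Grashof → no link fully rotates → triple-rocker

triple-rocker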